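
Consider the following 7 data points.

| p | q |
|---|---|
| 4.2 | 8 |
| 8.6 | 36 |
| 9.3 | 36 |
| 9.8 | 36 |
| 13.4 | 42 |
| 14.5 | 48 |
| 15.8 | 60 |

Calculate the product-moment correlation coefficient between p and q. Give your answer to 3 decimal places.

0.952

n = 7, Σx = 75.6, Σy = 266, Σxy = 3237.6, Σx² = 913.58, Σy² = 11620
Sxx = Σx² − (Σx)²/n = 913.58 − 816.48 = 97.1
Sxy = Σxy − (Σx)(Σy)/n = 3237.6 − 2872.8 = 364.8
Syy = Σy² − (Σy)²/n = 11620 − 10108 = 1512
r = Sxy/√(Sxx·Syy) = 364.8/√(146815.2) = 364.8/383.164717 = 0.952071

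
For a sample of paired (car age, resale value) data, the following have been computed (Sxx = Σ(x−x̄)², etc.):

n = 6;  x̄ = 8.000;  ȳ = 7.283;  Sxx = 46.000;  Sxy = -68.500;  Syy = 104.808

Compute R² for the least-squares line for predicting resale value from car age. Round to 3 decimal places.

R² = Sxy²/(Sxx·Syy) = (-68.5)²/(46·104.808) = 0.973260

0.973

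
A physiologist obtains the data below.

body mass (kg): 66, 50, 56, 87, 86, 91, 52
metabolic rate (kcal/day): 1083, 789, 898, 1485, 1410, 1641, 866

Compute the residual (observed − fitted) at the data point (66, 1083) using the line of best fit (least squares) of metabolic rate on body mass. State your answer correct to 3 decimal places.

n = 7, Σx = 488, Σy = 8172, Σxy = 606034, Σx² = 35942
Sxx = Σx² − (Σx)²/n = 35942 − 34020.571429 = 1921.428571
Sxy = Σxy − (Σx)(Σy)/n = 606034 − 569705.142857 = 36328.857143
b = Sxy/Sxx = 36328.857143/1921.428571 = 18.907212
a = ȳ − b·x̄ = 1167.428571 − 18.907212·69.714286 = -150.674201
ŷ(66) = -150.674201 + 18.907212·66 = 1097.201784
residual = y − ŷ = 1083 − 1097.201784 = -14.201784

-14.202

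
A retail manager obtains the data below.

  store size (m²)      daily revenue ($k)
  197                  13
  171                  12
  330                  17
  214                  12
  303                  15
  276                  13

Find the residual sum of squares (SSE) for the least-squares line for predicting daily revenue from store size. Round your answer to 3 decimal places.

n = 6, Σx = 1491, Σy = 82, Σxy = 20924, Σx² = 390731, Σy² = 1140
Sxx = Σx² − (Σx)²/n = 390731 − 370513.5 = 20217.5
Sxy = Σxy − (Σx)(Σy)/n = 20924 − 20377 = 547
Syy = Σy² − (Σy)²/n = 1140 − 1120.666667 = 19.333333
b = Sxy/Sxx = 547/20217.5 = 0.027056
SSE = Syy − b·Sxy = 19.333333 − 0.027056·547 = 4.533828

4.534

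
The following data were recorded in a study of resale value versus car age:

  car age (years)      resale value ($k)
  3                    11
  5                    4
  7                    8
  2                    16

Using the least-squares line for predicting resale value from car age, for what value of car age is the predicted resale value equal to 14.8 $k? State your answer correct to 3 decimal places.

1.240

n = 4, Σx = 17, Σy = 39, Σxy = 141, Σx² = 87
Sxx = Σx² − (Σx)²/n = 87 − 72.25 = 14.75
Sxy = Σxy − (Σx)(Σy)/n = 141 − 165.75 = -24.75
b = Sxy/Sxx = -24.75/14.75 = -1.677966
a = ȳ − b·x̄ = 9.75 − (-1.677966)·4.25 = 16.881356
Set a + b·x = 14.8: x = (14.8 − 16.881356) / (-1.677966) = 1.240404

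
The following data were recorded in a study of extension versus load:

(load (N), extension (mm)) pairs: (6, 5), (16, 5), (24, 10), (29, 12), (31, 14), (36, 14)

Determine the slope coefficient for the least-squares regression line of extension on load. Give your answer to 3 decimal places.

0.357

n = 6, Σx = 142, Σy = 60, Σxy = 1636, Σx² = 3966
Sxx = Σx² − (Σx)²/n = 3966 − 3360.666667 = 605.333333
Sxy = Σxy − (Σx)(Σy)/n = 1636 − 1420 = 216
b = Sxy/Sxx = 216/605.333333 = 0.356828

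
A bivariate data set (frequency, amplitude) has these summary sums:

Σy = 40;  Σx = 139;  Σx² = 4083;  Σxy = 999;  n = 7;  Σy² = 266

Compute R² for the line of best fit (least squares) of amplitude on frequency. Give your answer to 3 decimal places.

Sxx = Σx² − (Σx)²/n = 4083 − 2760.142857 = 1322.857143
Sxy = Σxy − (Σx)(Σy)/n = 999 − 794.285714 = 204.714286
Syy = Σy² − (Σy)²/n = 266 − 228.571429 = 37.428571
R² = Sxy²/(Sxx·Syy) = (204.714286)²/(1322.857143·37.428571) = 0.846409

0.846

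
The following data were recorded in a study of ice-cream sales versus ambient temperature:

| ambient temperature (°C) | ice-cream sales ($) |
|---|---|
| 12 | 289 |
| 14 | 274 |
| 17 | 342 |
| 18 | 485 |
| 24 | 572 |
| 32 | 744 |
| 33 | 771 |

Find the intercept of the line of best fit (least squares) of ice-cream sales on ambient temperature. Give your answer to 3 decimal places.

n = 7, Σx = 150, Σy = 3477, Σxy = 84827, Σx² = 3642
Sxx = Σx² − (Σx)²/n = 3642 − 3214.285714 = 427.714286
Sxy = Σxy − (Σx)(Σy)/n = 84827 − 74507.142857 = 10319.857143
b = Sxy/Sxx = 10319.857143/427.714286 = 24.127923
a = ȳ − b·x̄ = 496.714286 − 24.127923·21.428571 = -20.312625

-20.313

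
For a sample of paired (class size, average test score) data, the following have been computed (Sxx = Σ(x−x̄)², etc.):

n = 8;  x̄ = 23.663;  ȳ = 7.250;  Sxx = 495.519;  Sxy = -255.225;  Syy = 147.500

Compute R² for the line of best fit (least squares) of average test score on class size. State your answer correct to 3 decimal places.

0.891

R² = Sxy²/(Sxx·Syy) = (-255.225)²/(495.519·147.5) = 0.891239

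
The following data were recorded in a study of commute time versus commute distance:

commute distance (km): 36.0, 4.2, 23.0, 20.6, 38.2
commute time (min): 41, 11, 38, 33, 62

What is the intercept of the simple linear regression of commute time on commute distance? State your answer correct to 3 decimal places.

n = 5, Σx = 122, Σy = 185, Σxy = 5444.4, Σx² = 3726.24
Sxx = Σx² − (Σx)²/n = 3726.24 − 2976.8 = 749.44
Sxy = Σxy − (Σx)(Σy)/n = 5444.4 − 4514 = 930.4
b = Sxy/Sxx = 930.4/749.44 = 1.241460
a = ȳ − b·x̄ = 37 − 1.241460·24.4 = 6.708369

6.708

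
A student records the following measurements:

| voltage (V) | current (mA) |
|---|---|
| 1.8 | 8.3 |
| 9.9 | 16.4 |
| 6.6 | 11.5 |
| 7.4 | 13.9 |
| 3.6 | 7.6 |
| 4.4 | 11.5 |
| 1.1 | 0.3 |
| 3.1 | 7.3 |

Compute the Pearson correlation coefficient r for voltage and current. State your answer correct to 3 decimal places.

n = 8, Σx = 37.9, Σy = 76.8, Σxy = 456.98, Σx² = 242.71, Σy² = 906.7
Sxx = Σx² − (Σx)²/n = 242.71 − 179.55125 = 63.15875
Sxy = Σxy − (Σx)(Σy)/n = 456.98 − 363.84 = 93.14
Syy = Σy² − (Σy)²/n = 906.7 − 737.28 = 169.42
r = Sxy/√(Sxx·Syy) = 93.14/√(10700.355425) = 93.14/103.442522 = 0.900403

0.900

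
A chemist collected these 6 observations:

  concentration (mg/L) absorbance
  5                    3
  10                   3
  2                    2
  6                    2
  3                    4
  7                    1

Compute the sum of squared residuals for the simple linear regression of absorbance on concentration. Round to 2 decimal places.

5.35

n = 6, Σx = 33, Σy = 15, Σxy = 80, Σx² = 223, Σy² = 43
Sxx = Σx² − (Σx)²/n = 223 − 181.5 = 41.5
Sxy = Σxy − (Σx)(Σy)/n = 80 − 82.5 = -2.5
Syy = Σy² − (Σy)²/n = 43 − 37.5 = 5.5
b = Sxy/Sxx = -2.5/41.5 = -0.060241
SSE = Syy − b·Sxy = 5.5 − (-0.060241)·(-2.5) = 5.349398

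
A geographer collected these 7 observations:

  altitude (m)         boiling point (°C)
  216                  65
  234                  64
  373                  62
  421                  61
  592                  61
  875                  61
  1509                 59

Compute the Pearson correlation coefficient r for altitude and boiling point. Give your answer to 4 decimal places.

-0.8368

n = 7, Σx = 4220, Σy = 433, Σxy = 256341, Σx² = 3810952, Σy² = 26809
Sxx = Σx² − (Σx)²/n = 3810952 − 2544057.142857 = 1266894.857143
Sxy = Σxy − (Σx)(Σy)/n = 256341 − 261037.142857 = -4696.142857
Syy = Σy² − (Σy)²/n = 26809 − 26784.142857 = 24.857143
r = Sxy/√(Sxx·Syy) = -4696.142857/√(31491386.448980) = -4696.142857/5611.718672 = -0.836846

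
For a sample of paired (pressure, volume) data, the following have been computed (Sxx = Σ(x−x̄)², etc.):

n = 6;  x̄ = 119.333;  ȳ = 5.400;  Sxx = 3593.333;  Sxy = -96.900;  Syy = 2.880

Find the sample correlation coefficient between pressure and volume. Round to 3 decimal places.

r = Sxy/√(Sxx·Syy) = -96.9/√(10348.79904) = -96.9/101.729047 = -0.952530

-0.953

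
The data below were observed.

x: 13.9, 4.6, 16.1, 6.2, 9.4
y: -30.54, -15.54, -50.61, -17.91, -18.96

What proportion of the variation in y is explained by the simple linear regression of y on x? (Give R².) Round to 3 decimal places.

n = 5, Σx = 50.2, Σy = -133.56, Σxy = -1600.077, Σx² = 600.38, Σy² = 4415.805
Sxx = Σx² − (Σx)²/n = 600.38 − 504.008 = 96.372
Sxy = Σxy − (Σx)(Σy)/n = -1600.077 − (-1340.9424) = -259.1346
Syy = Σy² − (Σy)²/n = 4415.805 − 3567.65472 = 848.15028
R² = Sxy²/(Sxx·Syy) = (-259.1346)²/(96.372·848.15028) = 0.821537

0.822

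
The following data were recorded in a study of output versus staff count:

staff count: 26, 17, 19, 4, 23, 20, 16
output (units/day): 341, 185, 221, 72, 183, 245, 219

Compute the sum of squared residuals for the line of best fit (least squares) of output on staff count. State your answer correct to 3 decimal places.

n = 7, Σx = 125, Σy = 1466, Σxy = 29111, Σx² = 2527, Σy² = 346006
Sxx = Σx² − (Σx)²/n = 2527 − 2232.142857 = 294.857143
Sxy = Σxy − (Σx)(Σy)/n = 29111 − 26178.571429 = 2932.428571
Syy = Σy² − (Σy)²/n = 346006 − 307022.285714 = 38983.714286
b = Sxy/Sxx = 2932.428571/294.857143 = 9.945252
SSE = Syy − b·Sxy = 38983.714286 − 9.945252·2932.428571 = 9819.973353

9819.973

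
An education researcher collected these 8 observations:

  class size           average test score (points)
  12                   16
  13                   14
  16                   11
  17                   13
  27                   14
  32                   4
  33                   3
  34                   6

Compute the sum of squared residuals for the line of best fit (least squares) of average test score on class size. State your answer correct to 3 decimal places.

50.527

n = 8, Σx = 184, Σy = 81, Σxy = 1580, Σx² = 4856, Σy² = 999
Sxx = Σx² − (Σx)²/n = 4856 − 4232 = 624
Sxy = Σxy − (Σx)(Σy)/n = 1580 − 1863 = -283
Syy = Σy² − (Σy)²/n = 999 − 820.125 = 178.875
b = Sxy/Sxx = -283/624 = -0.453526
SSE = Syy − b·Sxy = 178.875 − (-0.453526)·(-283) = 50.527244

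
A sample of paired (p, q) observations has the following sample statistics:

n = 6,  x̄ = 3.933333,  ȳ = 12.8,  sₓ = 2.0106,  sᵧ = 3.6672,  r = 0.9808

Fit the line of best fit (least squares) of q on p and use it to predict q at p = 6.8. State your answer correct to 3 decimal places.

17.928

b = r · sᵧ/sₓ = 0.9808 · 3.6672/2.0106 = 1.788914
a = ȳ − b·x̄ = 12.8 − 1.788914·3.933333 = 5.763607
ŷ(6.8) = a + b·6.8 = 5.763607 + 1.788914·6.8 = 17.928220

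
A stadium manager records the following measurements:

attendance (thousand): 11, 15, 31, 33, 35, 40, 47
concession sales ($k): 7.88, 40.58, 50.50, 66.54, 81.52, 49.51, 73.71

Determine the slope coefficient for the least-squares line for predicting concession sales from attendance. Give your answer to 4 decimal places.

n = 7, Σx = 212, Σy = 370.24, Σxy = 12754.67, Σx² = 7430
Sxx = Σx² − (Σx)²/n = 7430 − 6420.571429 = 1009.428571
Sxy = Σxy − (Σx)(Σy)/n = 12754.67 − 11212.982857 = 1541.687143
b = Sxy/Sxx = 1541.687143/1009.428571 = 1.527287

1.5273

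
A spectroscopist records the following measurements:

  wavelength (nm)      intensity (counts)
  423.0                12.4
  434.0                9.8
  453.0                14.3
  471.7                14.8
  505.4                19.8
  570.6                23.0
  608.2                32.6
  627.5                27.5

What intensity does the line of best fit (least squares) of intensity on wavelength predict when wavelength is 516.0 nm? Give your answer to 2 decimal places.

n = 8, Σx = 4093.4, Σy = 154.2, Σxy = 83171.75, Σx² = 2139671.9
Sxx = Σx² − (Σx)²/n = 2139671.9 − 2094490.445 = 45181.455
Sxy = Σxy − (Σx)(Σy)/n = 83171.75 − 78900.285 = 4271.465
b = Sxy/Sxx = 4271.465/45181.455 = 0.094540
a = ȳ − b·x̄ = 19.275 − 0.094540·511.675 = -29.098871
ŷ(516.0) = a + b·516.0 = -29.098871 + 0.094540·516 = 19.683886

19.68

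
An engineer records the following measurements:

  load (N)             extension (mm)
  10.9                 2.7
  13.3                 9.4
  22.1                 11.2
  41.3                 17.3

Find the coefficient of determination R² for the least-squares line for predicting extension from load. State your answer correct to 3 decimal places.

0.835

n = 4, Σx = 87.6, Σy = 40.6, Σxy = 1116.46, Σx² = 2489.8, Σy² = 520.38
Sxx = Σx² − (Σx)²/n = 2489.8 − 1918.44 = 571.36
Sxy = Σxy − (Σx)(Σy)/n = 1116.46 − 889.14 = 227.32
Syy = Σy² − (Σy)²/n = 520.38 − 412.09 = 108.29
R² = Sxy²/(Sxx·Syy) = (227.32)²/(571.36·108.29) = 0.835174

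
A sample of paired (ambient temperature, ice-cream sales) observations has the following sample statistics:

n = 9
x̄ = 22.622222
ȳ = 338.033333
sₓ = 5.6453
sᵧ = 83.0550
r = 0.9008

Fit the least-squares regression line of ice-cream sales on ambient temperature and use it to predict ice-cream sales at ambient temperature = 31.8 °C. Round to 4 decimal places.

b = r · sᵧ/sₓ = 0.9008 · 83.055/5.6453 = 13.252784
a = ȳ − b·x̄ = 338.033333 − 13.252784·22.622222 = 38.225901
ŷ(31.8) = a + b·31.8 = 38.225901 + 13.252784·31.8 = 459.664446

459.6644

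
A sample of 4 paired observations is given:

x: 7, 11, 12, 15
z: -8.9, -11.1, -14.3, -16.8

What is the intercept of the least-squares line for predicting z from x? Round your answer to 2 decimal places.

-1.40

n = 4, Σx = 45, Σy = -51.1, Σxy = -608, Σx² = 539
Sxx = Σx² − (Σx)²/n = 539 − 506.25 = 32.75
Sxy = Σxy − (Σx)(Σy)/n = -608 − (-574.875) = -33.125
b = Sxy/Sxx = -33.125/32.75 = -1.011450
a = ȳ − b·x̄ = -12.775 − (-1.011450)·11.25 = -1.396183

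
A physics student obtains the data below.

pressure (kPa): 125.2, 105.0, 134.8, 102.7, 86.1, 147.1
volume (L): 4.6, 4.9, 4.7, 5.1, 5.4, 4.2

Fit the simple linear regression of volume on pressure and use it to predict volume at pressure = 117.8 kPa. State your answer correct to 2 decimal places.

n = 6, Σx = 700.9, Σy = 28.9, Σxy = 3330.51, Σx² = 84469.99
Sxx = Σx² − (Σx)²/n = 84469.99 − 81876.801667 = 2593.188333
Sxy = Σxy − (Σx)(Σy)/n = 3330.51 − 3376.001667 = -45.491667
b = Sxy/Sxx = -45.491667/2593.188333 = -0.017543
a = ȳ − b·x̄ = 4.816667 − (-0.017543)·116.816667 = 6.865953
ŷ(117.8) = a + b·117.8 = 6.865953 + (-0.017543)·117.8 = 4.799416

4.80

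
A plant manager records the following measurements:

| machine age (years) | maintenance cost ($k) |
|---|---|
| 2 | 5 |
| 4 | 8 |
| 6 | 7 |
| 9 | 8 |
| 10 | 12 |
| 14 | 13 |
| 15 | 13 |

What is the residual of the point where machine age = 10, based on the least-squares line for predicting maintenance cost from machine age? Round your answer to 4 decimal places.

1.7038

n = 7, Σx = 60, Σy = 66, Σxy = 653, Σx² = 658
Sxx = Σx² − (Σx)²/n = 658 − 514.285714 = 143.714286
Sxy = Σxy − (Σx)(Σy)/n = 653 − 565.714286 = 87.285714
b = Sxy/Sxx = 87.285714/143.714286 = 0.607356
a = ȳ − b·x̄ = 9.428571 − 0.607356·8.571429 = 4.222664
ŷ(10) = 4.222664 + 0.607356·10 = 10.296223
residual = y − ŷ = 12 − 10.296223 = 1.703777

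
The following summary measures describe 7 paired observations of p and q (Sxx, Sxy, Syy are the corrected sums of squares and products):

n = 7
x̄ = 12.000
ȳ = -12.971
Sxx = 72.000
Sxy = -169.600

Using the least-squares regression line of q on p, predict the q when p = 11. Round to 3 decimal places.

-10.615

b = Sxy/Sxx = -169.6/72 = -2.355556
a = ȳ − b·x̄ = -12.971 − (-2.355556)·12 = 15.295667
ŷ(11) = a + b·11 = 15.295667 + (-2.355556)·11 = -10.615444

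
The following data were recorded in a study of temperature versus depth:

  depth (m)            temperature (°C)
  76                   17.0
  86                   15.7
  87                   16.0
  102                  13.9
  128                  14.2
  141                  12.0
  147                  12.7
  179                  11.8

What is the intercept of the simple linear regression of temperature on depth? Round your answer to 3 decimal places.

n = 8, Σx = 946, Σy = 113.3, Σxy = 12940.7, Σx² = 121060
Sxx = Σx² − (Σx)²/n = 121060 − 111864.5 = 9195.5
Sxy = Σxy − (Σx)(Σy)/n = 12940.7 − 13397.725 = -457.025
b = Sxy/Sxx = -457.025/9195.5 = -0.049701
a = ȳ − b·x̄ = 14.1625 − (-0.049701)·118.25 = 20.039636

20.040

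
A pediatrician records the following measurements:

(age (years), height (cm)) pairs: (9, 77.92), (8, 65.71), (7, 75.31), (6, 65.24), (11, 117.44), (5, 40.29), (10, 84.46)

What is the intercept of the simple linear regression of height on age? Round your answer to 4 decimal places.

n = 7, Σx = 56, Σy = 526.37, Σxy = 4483.46, Σx² = 476
Sxx = Σx² − (Σx)²/n = 476 − 448 = 28
Sxy = Σxy − (Σx)(Σy)/n = 4483.46 − 4210.96 = 272.5
b = Sxy/Sxx = 272.5/28 = 9.732143
a = ȳ − b·x̄ = 75.195714 − 9.732143·8 = -2.661429

-2.6614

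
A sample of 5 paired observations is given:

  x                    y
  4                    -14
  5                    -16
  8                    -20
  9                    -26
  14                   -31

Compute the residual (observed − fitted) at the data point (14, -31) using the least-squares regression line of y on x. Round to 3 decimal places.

0.852

n = 5, Σx = 40, Σy = -107, Σxy = -964, Σx² = 382
Sxx = Σx² − (Σx)²/n = 382 − 320 = 62
Sxy = Σxy − (Σx)(Σy)/n = -964 − (-856) = -108
b = Sxy/Sxx = -108/62 = -1.741935
a = ȳ − b·x̄ = -21.4 − (-1.741935)·8 = -7.464516
ŷ(14) = -7.464516 + (-1.741935)·14 = -31.851613
residual = y − ŷ = -31 − (-31.851613) = 0.851613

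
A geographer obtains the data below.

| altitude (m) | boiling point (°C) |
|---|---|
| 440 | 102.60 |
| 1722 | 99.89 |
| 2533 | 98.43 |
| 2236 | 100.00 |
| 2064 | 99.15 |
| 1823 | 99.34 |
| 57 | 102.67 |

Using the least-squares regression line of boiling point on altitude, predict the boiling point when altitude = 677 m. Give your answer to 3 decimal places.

n = 7, Σx = 10875, Σy = 702.08, Σxy = 1081672.38, Σx² = 22161343
Sxx = Σx² − (Σx)²/n = 22161343 − 16895089.285714 = 5266253.714286
Sxy = Σxy − (Σx)(Σy)/n = 1081672.38 − 1090731.428571 = -9059.048571
b = Sxy/Sxx = -9059.048571/5266253.714286 = -0.001720
a = ȳ − b·x̄ = 100.297143 − (-0.001720)·1553.571429 = 102.969608
ŷ(677) = a + b·677 = 102.969608 + (-0.001720)·677 = 101.805028

101.805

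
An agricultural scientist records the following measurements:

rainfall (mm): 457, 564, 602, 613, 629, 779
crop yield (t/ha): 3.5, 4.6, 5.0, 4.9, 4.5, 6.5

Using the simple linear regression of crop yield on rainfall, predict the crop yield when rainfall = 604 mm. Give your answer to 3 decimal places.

n = 6, Σx = 3644, Σy = 29, Σxy = 18101.6, Σx² = 2267600
Sxx = Σx² − (Σx)²/n = 2267600 − 2213122.666667 = 54477.333333
Sxy = Σxy − (Σx)(Σy)/n = 18101.6 − 17612.666667 = 488.933333
b = Sxy/Sxx = 488.933333/54477.333333 = 0.008975
a = ȳ − b·x̄ = 4.833333 − 0.008975·607.333333 = -0.617475
ŷ(604) = a + b·604 = -0.617475 + 0.008975·604 = 4.803417

4.803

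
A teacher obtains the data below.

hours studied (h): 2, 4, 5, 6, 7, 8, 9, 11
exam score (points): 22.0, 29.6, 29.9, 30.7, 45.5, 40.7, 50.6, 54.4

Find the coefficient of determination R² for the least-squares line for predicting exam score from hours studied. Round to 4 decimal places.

n = 8, Σx = 52, Σy = 303.4, Σxy = 2194, Σx² = 396, Σy² = 12443.12
Sxx = Σx² − (Σx)²/n = 396 − 338 = 58
Sxy = Σxy − (Σx)(Σy)/n = 2194 − 1972.1 = 221.9
Syy = Σy² − (Σy)²/n = 12443.12 − 11506.445 = 936.675
R² = Sxy²/(Sxx·Syy) = (221.9)²/(58·936.675) = 0.906354

0.9064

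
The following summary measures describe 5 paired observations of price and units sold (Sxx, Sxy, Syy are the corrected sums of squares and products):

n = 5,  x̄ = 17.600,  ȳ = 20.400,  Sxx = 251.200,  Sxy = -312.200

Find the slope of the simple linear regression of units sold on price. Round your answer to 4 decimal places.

-1.2428

b = Sxy/Sxx = -312.2/251.2 = -1.242834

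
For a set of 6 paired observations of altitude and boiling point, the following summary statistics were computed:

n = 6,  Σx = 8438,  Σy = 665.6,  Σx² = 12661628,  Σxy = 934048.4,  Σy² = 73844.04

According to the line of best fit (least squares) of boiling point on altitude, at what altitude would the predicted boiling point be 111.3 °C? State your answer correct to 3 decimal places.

1261.099

Sxx = Σx² − (Σx)²/n = 12661628 − 11866640.666667 = 794987.333333
Sxy = Σxy − (Σx)(Σy)/n = 934048.4 − 936055.466667 = -2007.066667
b = Sxy/Sxx = -2007.066667/794987.333333 = -0.002525
a = ȳ − b·x̄ = 110.933333 − (-0.002525)·1406.333333 = 114.483836
Set a + b·x = 111.3: x = (111.3 − 114.483836) / (-0.002525) = 1261.098818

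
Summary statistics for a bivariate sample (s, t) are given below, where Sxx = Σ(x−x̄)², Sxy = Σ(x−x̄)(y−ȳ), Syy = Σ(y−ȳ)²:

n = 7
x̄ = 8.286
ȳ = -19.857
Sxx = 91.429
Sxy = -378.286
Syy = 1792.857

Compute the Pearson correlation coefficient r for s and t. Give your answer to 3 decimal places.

r = Sxy/√(Sxx·Syy) = -378.286/√(163919.122653) = -378.286/404.869266 = -0.934341

-0.934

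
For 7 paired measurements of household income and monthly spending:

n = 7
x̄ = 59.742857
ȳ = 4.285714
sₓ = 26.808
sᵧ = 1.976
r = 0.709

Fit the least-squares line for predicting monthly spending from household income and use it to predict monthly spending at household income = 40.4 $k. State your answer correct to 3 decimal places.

b = r · sᵧ/sₓ = 0.709 · 1.976/26.808 = 0.052260
a = ȳ − b·x̄ = 4.285714 − 0.052260·59.742857 = 1.163557
ŷ(40.4) = a + b·40.4 = 1.163557 + 0.052260·40.4 = 3.274858

3.275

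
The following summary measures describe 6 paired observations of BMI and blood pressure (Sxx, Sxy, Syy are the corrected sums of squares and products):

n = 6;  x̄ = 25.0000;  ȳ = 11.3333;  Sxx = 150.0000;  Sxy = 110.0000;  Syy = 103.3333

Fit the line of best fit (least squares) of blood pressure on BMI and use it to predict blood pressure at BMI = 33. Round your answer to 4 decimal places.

17.2000

b = Sxy/Sxx = 110/150 = 0.733333
a = ȳ − b·x̄ = 11.3333 − 0.733333·25 = -7.000033
ŷ(33) = a + b·33 = -7.000033 + 0.733333·33 = 17.199967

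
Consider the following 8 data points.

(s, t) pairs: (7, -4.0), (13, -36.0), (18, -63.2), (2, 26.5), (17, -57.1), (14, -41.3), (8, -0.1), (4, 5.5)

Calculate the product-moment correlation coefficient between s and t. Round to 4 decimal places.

-0.9907

n = 8, Σx = 83, Σy = -169.7, Σxy = -3108.3, Σx² = 1111, Σy² = 11004.85
Sxx = Σx² − (Σx)²/n = 1111 − 861.125 = 249.875
Sxy = Σxy − (Σx)(Σy)/n = -3108.3 − (-1760.6375) = -1347.6625
Syy = Σy² − (Σy)²/n = 11004.85 − 3599.76125 = 7405.08875
r = Sxy/√(Sxx·Syy) = -1347.6625/√(1850346.551406) = -1347.6625/1360.274440 = -0.990728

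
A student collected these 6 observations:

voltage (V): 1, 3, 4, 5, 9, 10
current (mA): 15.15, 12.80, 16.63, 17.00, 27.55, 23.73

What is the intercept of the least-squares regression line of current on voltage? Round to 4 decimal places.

n = 6, Σx = 32, Σy = 112.86, Σxy = 690.32, Σx² = 232
Sxx = Σx² − (Σx)²/n = 232 − 170.666667 = 61.333333
Sxy = Σxy − (Σx)(Σy)/n = 690.32 − 601.92 = 88.4
b = Sxy/Sxx = 88.4/61.333333 = 1.441304
a = ȳ − b·x̄ = 18.81 − 1.441304·5.333333 = 11.123043

11.1230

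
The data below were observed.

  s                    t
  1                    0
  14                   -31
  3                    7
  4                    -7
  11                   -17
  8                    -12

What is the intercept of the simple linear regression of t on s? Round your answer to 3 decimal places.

n = 6, Σx = 41, Σy = -60, Σxy = -724, Σx² = 407
Sxx = Σx² − (Σx)²/n = 407 − 280.166667 = 126.833333
Sxy = Σxy − (Σx)(Σy)/n = -724 − (-410) = -314
b = Sxy/Sxx = -314/126.833333 = -2.475690
a = ȳ − b·x̄ = -10 − (-2.475690)·6.833333 = 6.917214

6.917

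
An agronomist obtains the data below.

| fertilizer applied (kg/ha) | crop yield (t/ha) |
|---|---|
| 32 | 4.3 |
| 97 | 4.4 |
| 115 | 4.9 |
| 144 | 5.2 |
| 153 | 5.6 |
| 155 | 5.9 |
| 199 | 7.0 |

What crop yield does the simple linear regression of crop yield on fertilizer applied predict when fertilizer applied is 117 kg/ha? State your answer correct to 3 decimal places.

5.155

n = 7, Σx = 895, Σy = 37.3, Σxy = 5041, Σx² = 131429
Sxx = Σx² − (Σx)²/n = 131429 − 114432.142857 = 16996.857143
Sxy = Σxy − (Σx)(Σy)/n = 5041 − 4769.071429 = 271.928571
b = Sxy/Sxx = 271.928571/16996.857143 = 0.015999
a = ȳ − b·x̄ = 5.328571 − 0.015999·127.857143 = 3.283016
ŷ(117) = a + b·117 = 3.283016 + 0.015999·117 = 5.154871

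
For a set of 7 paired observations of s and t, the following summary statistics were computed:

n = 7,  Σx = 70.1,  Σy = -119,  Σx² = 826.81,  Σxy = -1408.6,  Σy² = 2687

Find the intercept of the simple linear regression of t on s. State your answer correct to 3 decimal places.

Sxx = Σx² − (Σx)²/n = 826.81 − 702.001429 = 124.808571
Sxy = Σxy − (Σx)(Σy)/n = -1408.6 − (-1191.7) = -216.9
b = Sxy/Sxx = -216.9/124.808571 = -1.737861
a = ȳ − b·x̄ = -17 − (-1.737861)·10.014286 = 0.403441

0.403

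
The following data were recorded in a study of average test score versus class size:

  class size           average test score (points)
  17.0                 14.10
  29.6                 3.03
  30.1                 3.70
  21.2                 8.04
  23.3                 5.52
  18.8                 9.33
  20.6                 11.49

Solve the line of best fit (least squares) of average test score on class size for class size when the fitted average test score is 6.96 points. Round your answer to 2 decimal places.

n = 7, Σx = 160.6, Σy = 55.21, Σxy = 1151.92, Σx² = 3841.3
Sxx = Σx² − (Σx)²/n = 3841.3 − 3684.622857 = 156.677143
Sxy = Σxy − (Σx)(Σy)/n = 1151.92 − 1266.675143 = -114.755143
b = Sxy/Sxx = -114.755143/156.677143 = -0.732431
a = ȳ − b·x̄ = 7.887143 − (-0.732431)·22.942857 = 24.691195
Set a + b·x = 6.96: x = (6.96 − 24.691195) / (-0.732431) = 24.208701

24.21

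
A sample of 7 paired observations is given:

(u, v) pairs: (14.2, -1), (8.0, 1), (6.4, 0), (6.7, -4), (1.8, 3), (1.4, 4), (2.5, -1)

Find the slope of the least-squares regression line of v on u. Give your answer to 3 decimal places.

n = 7, Σx = 41, Σy = 2, Σxy = -24.5, Σx² = 362.94
Sxx = Σx² − (Σx)²/n = 362.94 − 240.142857 = 122.797143
Sxy = Σxy − (Σx)(Σy)/n = -24.5 − 11.714286 = -36.214286
b = Sxy/Sxx = -36.214286/122.797143 = -0.294911

-0.295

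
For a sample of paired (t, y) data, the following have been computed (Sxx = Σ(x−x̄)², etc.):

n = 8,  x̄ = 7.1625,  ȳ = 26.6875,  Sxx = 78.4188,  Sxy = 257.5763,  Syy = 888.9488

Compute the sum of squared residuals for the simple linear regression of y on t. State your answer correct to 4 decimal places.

b = Sxy/Sxx = 257.5763/78.4188 = 3.284624
SSE = Syy − b·Sxy = 888.9488 − 3.284624·257.5763 = 42.907413

42.9074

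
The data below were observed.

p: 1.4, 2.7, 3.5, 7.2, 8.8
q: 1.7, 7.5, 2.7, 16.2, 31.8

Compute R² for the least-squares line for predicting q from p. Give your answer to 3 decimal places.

n = 5, Σx = 23.6, Σy = 59.9, Σxy = 428.56, Σx² = 150.78, Σy² = 1340.11
Sxx = Σx² − (Σx)²/n = 150.78 − 111.392 = 39.388
Sxy = Σxy − (Σx)(Σy)/n = 428.56 − 282.728 = 145.832
Syy = Σy² − (Σy)²/n = 1340.11 − 717.602 = 622.508
R² = Sxy²/(Sxx·Syy) = (145.832)²/(39.388·622.508) = 0.867355

0.867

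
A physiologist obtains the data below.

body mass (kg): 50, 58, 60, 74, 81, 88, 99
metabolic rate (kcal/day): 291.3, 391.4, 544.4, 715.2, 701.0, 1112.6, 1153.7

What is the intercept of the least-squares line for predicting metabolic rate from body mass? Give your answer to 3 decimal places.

-612.458

n = 7, Σx = 510, Σy = 4909.6, Σxy = 391761.1, Σx² = 39046
Sxx = Σx² − (Σx)²/n = 39046 − 37157.142857 = 1888.857143
Sxy = Σxy − (Σx)(Σy)/n = 391761.1 − 357699.428571 = 34061.671429
b = Sxy/Sxx = 34061.671429/1888.857143 = 18.032953
a = ȳ − b·x̄ = 701.371429 − 18.032953·72.857143 = -612.457979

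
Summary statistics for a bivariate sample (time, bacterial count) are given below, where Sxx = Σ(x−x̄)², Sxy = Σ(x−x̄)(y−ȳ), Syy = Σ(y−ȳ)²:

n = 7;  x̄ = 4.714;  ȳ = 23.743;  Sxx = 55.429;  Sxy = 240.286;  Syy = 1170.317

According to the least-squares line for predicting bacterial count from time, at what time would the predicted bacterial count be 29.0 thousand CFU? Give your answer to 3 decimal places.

b = Sxy/Sxx = 240.286/55.429 = 4.335023
a = ȳ − b·x̄ = 23.743 − 4.335023·4.714 = 3.307701
Set a + b·x = 29.0: x = (29.0 − 3.307701) / 4.335023 = 5.926681

5.927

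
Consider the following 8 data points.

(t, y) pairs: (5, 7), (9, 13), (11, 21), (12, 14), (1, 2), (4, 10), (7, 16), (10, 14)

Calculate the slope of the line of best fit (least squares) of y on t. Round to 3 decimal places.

n = 8, Σx = 59, Σy = 97, Σxy = 845, Σx² = 537
Sxx = Σx² − (Σx)²/n = 537 − 435.125 = 101.875
Sxy = Σxy − (Σx)(Σy)/n = 845 − 715.375 = 129.625
b = Sxy/Sxx = 129.625/101.875 = 1.272393

1.272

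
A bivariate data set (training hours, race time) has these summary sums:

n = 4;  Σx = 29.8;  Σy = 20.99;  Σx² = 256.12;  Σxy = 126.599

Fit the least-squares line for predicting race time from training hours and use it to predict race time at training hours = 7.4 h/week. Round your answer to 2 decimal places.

Sxx = Σx² − (Σx)²/n = 256.12 − 222.01 = 34.11
Sxy = Σxy − (Σx)(Σy)/n = 126.599 − 156.3755 = -29.7765
b = Sxy/Sxx = -29.7765/34.11 = -0.872955
a = ȳ − b·x̄ = 5.2475 − (-0.872955)·7.45 = 11.751016
ŷ(7.4) = a + b·7.4 = 11.751016 + (-0.872955)·7.4 = 5.291148

5.29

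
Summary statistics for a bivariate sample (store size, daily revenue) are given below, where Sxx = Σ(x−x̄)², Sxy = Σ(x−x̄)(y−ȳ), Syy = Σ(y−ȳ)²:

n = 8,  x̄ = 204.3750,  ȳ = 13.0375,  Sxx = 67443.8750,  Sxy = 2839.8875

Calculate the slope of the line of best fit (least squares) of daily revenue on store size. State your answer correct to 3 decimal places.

0.042

b = Sxy/Sxx = 2839.8875/67443.875 = 0.042107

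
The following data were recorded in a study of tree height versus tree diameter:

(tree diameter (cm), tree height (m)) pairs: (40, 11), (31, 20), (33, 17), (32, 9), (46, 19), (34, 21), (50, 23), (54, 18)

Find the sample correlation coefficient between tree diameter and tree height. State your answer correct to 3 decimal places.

n = 8, Σx = 320, Σy = 138, Σxy = 5619, Σx² = 13362, Σy² = 2546
Sxx = Σx² − (Σx)²/n = 13362 − 12800 = 562
Sxy = Σxy − (Σx)(Σy)/n = 5619 − 5520 = 99
Syy = Σy² − (Σy)²/n = 2546 − 2380.5 = 165.5
r = Sxy/√(Sxx·Syy) = 99/√(93011) = 99/304.977048 = 0.324615

0.325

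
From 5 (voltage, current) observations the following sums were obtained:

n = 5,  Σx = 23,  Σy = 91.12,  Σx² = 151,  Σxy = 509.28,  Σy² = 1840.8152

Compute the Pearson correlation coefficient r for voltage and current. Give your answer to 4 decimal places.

Sxx = Σx² − (Σx)²/n = 151 − 105.8 = 45.2
Sxy = Σxy − (Σx)(Σy)/n = 509.28 − 419.152 = 90.128
Syy = Σy² − (Σy)²/n = 1840.8152 − 1660.57088 = 180.24432
r = Sxy/√(Sxx·Syy) = 90.128/√(8147.043264) = 90.128/90.260973 = 0.998527

0.9985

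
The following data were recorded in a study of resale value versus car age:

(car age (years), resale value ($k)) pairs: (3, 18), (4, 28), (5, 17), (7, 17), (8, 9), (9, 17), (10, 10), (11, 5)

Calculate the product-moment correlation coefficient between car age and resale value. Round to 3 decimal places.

-0.780

n = 8, Σx = 57, Σy = 121, Σxy = 750, Σx² = 465, Σy² = 2181
Sxx = Σx² − (Σx)²/n = 465 − 406.125 = 58.875
Sxy = Σxy − (Σx)(Σy)/n = 750 − 862.125 = -112.125
Syy = Σy² − (Σy)²/n = 2181 − 1830.125 = 350.875
r = Sxy/√(Sxx·Syy) = -112.125/√(20657.765625) = -112.125/143.728096 = -0.780119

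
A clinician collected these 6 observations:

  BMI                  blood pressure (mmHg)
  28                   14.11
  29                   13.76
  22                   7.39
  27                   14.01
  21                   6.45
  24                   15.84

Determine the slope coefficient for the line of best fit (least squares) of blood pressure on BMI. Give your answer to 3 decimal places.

0.906

n = 6, Σx = 151, Σy = 71.56, Σxy = 1850.58, Σx² = 3855
Sxx = Σx² − (Σx)²/n = 3855 − 3800.166667 = 54.833333
Sxy = Σxy − (Σx)(Σy)/n = 1850.58 − 1800.926667 = 49.653333
b = Sxy/Sxx = 49.653333/54.833333 = 0.905532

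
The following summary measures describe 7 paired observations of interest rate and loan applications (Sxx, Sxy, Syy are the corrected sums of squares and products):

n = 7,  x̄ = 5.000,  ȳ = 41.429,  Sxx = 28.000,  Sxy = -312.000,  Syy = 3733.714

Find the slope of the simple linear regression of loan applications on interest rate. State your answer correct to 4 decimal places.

b = Sxy/Sxx = -312/28 = -11.142857

-11.1429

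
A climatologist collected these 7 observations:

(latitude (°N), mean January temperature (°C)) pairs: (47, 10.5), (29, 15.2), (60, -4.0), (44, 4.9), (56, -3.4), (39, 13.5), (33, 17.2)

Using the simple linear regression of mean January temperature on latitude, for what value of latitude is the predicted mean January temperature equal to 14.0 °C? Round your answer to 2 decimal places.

n = 7, Σx = 308, Σy = 53.9, Σxy = 1813.6, Σx² = 14332
Sxx = Σx² − (Σx)²/n = 14332 − 13552 = 780
Sxy = Σxy − (Σx)(Σy)/n = 1813.6 − 2371.6 = -558
b = Sxy/Sxx = -558/780 = -0.715385
a = ȳ − b·x̄ = 7.7 − (-0.715385)·44 = 39.176923
Set a + b·x = 14.0: x = (14.0 − 39.176923) / (-0.715385) = 35.193548

35.19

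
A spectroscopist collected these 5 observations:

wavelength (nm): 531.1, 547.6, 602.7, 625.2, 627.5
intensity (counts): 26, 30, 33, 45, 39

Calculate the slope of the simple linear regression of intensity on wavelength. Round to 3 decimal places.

n = 5, Σx = 2934.1, Σy = 173, Σxy = 102732.2, Σx² = 1729811.55
Sxx = Σx² − (Σx)²/n = 1729811.55 − 1721788.562 = 8022.988
Sxy = Σxy − (Σx)(Σy)/n = 102732.2 − 101519.86 = 1212.34
b = Sxy/Sxx = 1212.34/8022.988 = 0.151108

0.151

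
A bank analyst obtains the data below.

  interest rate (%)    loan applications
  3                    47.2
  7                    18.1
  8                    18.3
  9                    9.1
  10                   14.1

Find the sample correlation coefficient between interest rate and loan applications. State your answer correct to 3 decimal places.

n = 5, Σx = 37, Σy = 106.8, Σxy = 637.6, Σx² = 303, Σy² = 3171.96
Sxx = Σx² − (Σx)²/n = 303 − 273.8 = 29.2
Sxy = Σxy − (Σx)(Σy)/n = 637.6 − 790.32 = -152.72
Syy = Σy² − (Σy)²/n = 3171.96 − 2281.248 = 890.712
r = Sxy/√(Sxx·Syy) = -152.72/√(26008.7904) = -152.72/161.272411 = -0.946969

-0.947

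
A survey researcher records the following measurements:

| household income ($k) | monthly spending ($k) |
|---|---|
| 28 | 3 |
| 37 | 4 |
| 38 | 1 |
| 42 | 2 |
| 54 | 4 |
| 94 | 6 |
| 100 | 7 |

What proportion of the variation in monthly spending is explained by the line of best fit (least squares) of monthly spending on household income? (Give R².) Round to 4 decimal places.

0.7464

n = 7, Σx = 393, Σy = 27, Σxy = 1834, Σx² = 27113, Σy² = 131
Sxx = Σx² − (Σx)²/n = 27113 − 22064.142857 = 5048.857143
Sxy = Σxy − (Σx)(Σy)/n = 1834 − 1515.857143 = 318.142857
Syy = Σy² − (Σy)²/n = 131 − 104.142857 = 26.857143
R² = Sxy²/(Sxx·Syy) = (318.142857)²/(5048.857143·26.857143) = 0.746434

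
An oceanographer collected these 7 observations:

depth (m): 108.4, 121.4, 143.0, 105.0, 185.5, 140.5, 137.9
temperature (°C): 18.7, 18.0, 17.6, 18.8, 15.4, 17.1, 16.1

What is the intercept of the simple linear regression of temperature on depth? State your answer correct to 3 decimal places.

n = 7, Σx = 941.7, Σy = 121.7, Σxy = 16182.52, Σx² = 131129.43
Sxx = Σx² − (Σx)²/n = 131129.43 − 126685.555714 = 4443.874286
Sxy = Σxy − (Σx)(Σy)/n = 16182.52 − 16372.127143 = -189.607143
b = Sxy/Sxx = -189.607143/4443.874286 = -0.042667
a = ȳ − b·x̄ = 17.385714 − (-0.042667)·134.528571 = 23.125656

23.126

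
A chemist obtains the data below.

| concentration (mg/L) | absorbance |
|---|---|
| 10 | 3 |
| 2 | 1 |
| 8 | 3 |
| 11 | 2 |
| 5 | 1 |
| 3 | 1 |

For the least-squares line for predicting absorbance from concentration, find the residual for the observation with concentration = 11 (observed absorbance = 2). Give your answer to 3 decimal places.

n = 6, Σx = 39, Σy = 11, Σxy = 86, Σx² = 323
Sxx = Σx² − (Σx)²/n = 323 − 253.5 = 69.5
Sxy = Σxy − (Σx)(Σy)/n = 86 − 71.5 = 14.5
b = Sxy/Sxx = 14.5/69.5 = 0.208633
a = ȳ − b·x̄ = 1.833333 − 0.208633·6.5 = 0.477218
ŷ(11) = 0.477218 + 0.208633·11 = 2.772182
residual = y − ŷ = 2 − 2.772182 = -0.772182

-0.772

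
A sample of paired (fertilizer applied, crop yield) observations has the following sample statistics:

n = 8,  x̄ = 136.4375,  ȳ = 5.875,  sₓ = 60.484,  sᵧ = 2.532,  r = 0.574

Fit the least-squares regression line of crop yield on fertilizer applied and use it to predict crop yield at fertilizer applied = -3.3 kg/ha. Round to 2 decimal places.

2.52

b = r · sᵧ/sₓ = 0.574 · 2.532/60.484 = 0.024029
a = ȳ − b·x̄ = 5.875 − 0.024029·136.4375 = 2.596548
ŷ(-3.3) = a + b·-3.3 = 2.596548 + 0.024029·(-3.3) = 2.517252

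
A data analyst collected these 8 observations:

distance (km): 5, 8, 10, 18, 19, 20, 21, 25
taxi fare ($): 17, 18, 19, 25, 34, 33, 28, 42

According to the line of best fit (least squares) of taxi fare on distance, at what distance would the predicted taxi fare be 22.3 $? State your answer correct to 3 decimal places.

11.685

n = 8, Σx = 126, Σy = 216, Σxy = 3813, Σx² = 2340
Sxx = Σx² − (Σx)²/n = 2340 − 1984.5 = 355.5
Sxy = Σxy − (Σx)(Σy)/n = 3813 − 3402 = 411
b = Sxy/Sxx = 411/355.5 = 1.156118
a = ȳ − b·x̄ = 27 − 1.156118·15.75 = 8.791139
Set a + b·x = 22.3: x = (22.3 − 8.791139) / 1.156118 = 11.684672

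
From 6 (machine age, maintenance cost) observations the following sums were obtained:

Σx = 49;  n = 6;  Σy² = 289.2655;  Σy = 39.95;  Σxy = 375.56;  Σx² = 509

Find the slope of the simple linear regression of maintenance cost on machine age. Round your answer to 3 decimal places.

Sxx = Σx² − (Σx)²/n = 509 − 400.166667 = 108.833333
Sxy = Σxy − (Σx)(Σy)/n = 375.56 − 326.258333 = 49.301667
b = Sxy/Sxx = 49.301667/108.833333 = 0.453002

0.453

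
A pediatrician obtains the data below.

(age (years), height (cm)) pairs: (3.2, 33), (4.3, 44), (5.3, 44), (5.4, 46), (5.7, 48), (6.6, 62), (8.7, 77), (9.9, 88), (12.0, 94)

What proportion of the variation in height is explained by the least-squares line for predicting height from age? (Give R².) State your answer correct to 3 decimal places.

n = 9, Σx = 61.1, Σy = 536, Σxy = 4128.3, Σx² = 479.73, Σy² = 35734
Sxx = Σx² − (Σx)²/n = 479.73 − 414.801111 = 64.928889
Sxy = Σxy − (Σx)(Σy)/n = 4128.3 − 3638.844444 = 489.455556
Syy = Σy² − (Σy)²/n = 35734 − 31921.777778 = 3812.222222
R² = Sxy²/(Sxx·Syy) = (489.455556)²/(64.928889·3812.222222) = 0.967855

0.968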